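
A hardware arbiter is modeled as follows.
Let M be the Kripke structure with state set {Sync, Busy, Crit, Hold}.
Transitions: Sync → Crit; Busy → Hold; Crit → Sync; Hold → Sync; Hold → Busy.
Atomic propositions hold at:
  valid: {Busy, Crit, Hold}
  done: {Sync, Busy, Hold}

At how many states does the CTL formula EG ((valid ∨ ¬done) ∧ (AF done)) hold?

2

Sat(¬done) = {Crit}
Sat(valid ∨ ¬done) = {Busy, Crit, Hold}
AF done: least fixpoint, start Z0 = {Sync, Busy, Hold}, add states with every successor in Z. Z1 = {Sync, Busy, Crit, Hold}; fixed.
Sat(AF done) = {Sync, Busy, Crit, Hold}
Sat((valid ∨ ¬done) ∧ (AF done)) = {Busy, Crit, Hold}
EG ((valid ∨ ¬done) ∧ (AF done)): greatest fixpoint, start Z0 = {Busy, Crit, Hold}, keep only states in Sat with some successor in Z. Z1 = {Busy, Hold}; fixed.
Sat(EG ((valid ∨ ¬done) ∧ (AF done))) = {Busy, Hold}
|Sat(EG ((valid ∨ ¬done) ∧ (AF done)))| = |{Busy, Hold}| = 2.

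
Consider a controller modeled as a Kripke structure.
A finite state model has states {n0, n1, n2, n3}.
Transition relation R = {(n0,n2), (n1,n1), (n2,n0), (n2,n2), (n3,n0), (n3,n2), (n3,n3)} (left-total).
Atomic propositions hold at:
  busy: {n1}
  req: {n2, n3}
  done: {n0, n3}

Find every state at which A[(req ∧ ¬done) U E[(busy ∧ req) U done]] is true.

{n0, n3}

Sat(¬done) = {n1, n2}
Sat(req ∧ ¬done) = {n2}
Sat(busy ∧ req) = ∅
E[(busy ∧ req) U done]: least fixpoint, start Z0 = Sat(done) = {n0, n3}, add states in Sat(busy ∧ req) with some successor in Z. Already a fixed point.
Sat(E[(busy ∧ req) U done]) = {n0, n3}
A[(req ∧ ¬done) U E[(busy ∧ req) U done]]: least fixpoint, start Z0 = Sat(E[(busy ∧ req) U done]) = {n0, n3}, add states in Sat(req ∧ ¬done) with every successor in Z. Already a fixed point.
Sat(A[(req ∧ ¬done) U E[(busy ∧ req) U done]]) = {n0, n3}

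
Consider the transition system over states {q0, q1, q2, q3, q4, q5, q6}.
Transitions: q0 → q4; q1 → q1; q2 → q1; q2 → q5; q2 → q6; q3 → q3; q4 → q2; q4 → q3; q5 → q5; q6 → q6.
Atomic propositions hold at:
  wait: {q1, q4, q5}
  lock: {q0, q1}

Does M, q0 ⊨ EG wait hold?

No

EG wait: greatest fixpoint, start Z0 = {q1, q4, q5}, keep only states in Sat with some successor in Z. Z1 = {q1, q5}; fixed.
Sat(EG wait) = {q1, q5}
q0 ∉ Sat(EG wait) = {q1, q5}, so the formula does not hold at q0.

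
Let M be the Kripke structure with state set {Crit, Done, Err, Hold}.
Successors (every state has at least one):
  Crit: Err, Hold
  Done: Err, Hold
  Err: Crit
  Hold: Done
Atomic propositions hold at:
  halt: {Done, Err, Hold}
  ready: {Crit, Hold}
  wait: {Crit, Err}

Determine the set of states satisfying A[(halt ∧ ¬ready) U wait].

Sat(¬ready) = {Done, Err}
Sat(halt ∧ ¬ready) = {Done, Err}
A[(halt ∧ ¬ready) U wait]: least fixpoint, start Z0 = Sat(wait) = {Crit, Err}, add states in Sat(halt ∧ ¬ready) with every successor in Z. Already a fixed point.
Sat(A[(halt ∧ ¬ready) U wait]) = {Crit, Err}

{Crit, Err}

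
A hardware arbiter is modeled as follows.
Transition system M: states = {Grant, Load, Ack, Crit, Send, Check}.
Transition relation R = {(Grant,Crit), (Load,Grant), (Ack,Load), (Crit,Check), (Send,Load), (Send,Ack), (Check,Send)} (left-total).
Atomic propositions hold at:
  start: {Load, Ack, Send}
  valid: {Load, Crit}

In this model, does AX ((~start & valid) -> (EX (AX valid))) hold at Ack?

Yes

Sat(~start) = {Grant, Crit, Check}
Sat(~start & valid) = {Crit}
Sat(AX valid) = {s : every successor in {Load, Crit}} = {Grant, Ack}
Sat(EX (AX valid)) = {s : some successor in {Grant, Ack}} = {Load, Send}
Sat((~start & valid) -> (EX (AX valid))) = {Grant, Load, Ack, Send, Check}
Sat(AX ((~start & valid) -> (EX (AX valid)))) = {s : every successor in {Grant, Load, Ack, Send, Check}} = {Load, Ack, Crit, Send, Check}
Ack ∈ Sat(AX ((~start & valid) -> (EX (AX valid)))) = {Load, Ack, Crit, Send, Check}, so the formula holds at Ack.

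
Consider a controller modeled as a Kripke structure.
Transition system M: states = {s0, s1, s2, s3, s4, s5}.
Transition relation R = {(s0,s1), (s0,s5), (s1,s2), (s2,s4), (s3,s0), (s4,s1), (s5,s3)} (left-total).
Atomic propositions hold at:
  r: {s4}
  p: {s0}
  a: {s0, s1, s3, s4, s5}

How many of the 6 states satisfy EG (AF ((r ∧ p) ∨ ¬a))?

Sat(r ∧ p) = ∅
Sat(¬a) = {s2}
Sat((r ∧ p) ∨ ¬a) = {s2}
AF ((r ∧ p) ∨ ¬a): least fixpoint, start Z0 = {s2}, add states with every successor in Z. Z1 = {s1, s2}; Z2 = {s1, s2, s4}; fixed.
Sat(AF ((r ∧ p) ∨ ¬a)) = {s1, s2, s4}
EG (AF ((r ∧ p) ∨ ¬a)): greatest fixpoint, start Z0 = {s1, s2, s4}, keep only states in Sat with some successor in Z. Already a fixed point.
Sat(EG (AF ((r ∧ p) ∨ ¬a))) = {s1, s2, s4}
|Sat(EG (AF ((r ∧ p) ∨ ¬a)))| = |{s1, s2, s4}| = 3.

3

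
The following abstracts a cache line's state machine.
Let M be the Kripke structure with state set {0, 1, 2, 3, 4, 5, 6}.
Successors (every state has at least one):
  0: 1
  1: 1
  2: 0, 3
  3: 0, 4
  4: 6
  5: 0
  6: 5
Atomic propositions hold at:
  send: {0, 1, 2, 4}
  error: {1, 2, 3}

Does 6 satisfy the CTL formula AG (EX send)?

Sat(EX send) = {s : some successor in {0, 1, 2, 4}} = {0, 1, 2, 3, 5}
AG (EX send): greatest fixpoint, start Z0 = {0, 1, 2, 3, 5}, keep only states in Sat with every successor in Z. Z1 = {0, 1, 2, 5}; Z2 = {0, 1, 5}; fixed.
Sat(AG (EX send)) = {0, 1, 5}
6 ∉ Sat(AG (EX send)) = {0, 1, 5}, so the formula does not hold at 6.

No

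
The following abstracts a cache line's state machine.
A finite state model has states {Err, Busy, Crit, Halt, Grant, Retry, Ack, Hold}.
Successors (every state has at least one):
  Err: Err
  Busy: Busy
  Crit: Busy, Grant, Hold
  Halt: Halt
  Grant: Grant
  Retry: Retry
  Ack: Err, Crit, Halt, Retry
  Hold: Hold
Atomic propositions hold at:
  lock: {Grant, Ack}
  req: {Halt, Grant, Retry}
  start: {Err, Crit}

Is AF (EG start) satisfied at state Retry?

No

EG start: greatest fixpoint, start Z0 = {Err, Crit}, keep only states in Sat with some successor in Z. Z1 = {Err}; fixed.
Sat(EG start) = {Err}
AF (EG start): least fixpoint, start Z0 = {Err}, add states with every successor in Z. Already a fixed point.
Sat(AF (EG start)) = {Err}
Retry ∉ Sat(AF (EG start)) = {Err}, so the formula does not hold at Retry.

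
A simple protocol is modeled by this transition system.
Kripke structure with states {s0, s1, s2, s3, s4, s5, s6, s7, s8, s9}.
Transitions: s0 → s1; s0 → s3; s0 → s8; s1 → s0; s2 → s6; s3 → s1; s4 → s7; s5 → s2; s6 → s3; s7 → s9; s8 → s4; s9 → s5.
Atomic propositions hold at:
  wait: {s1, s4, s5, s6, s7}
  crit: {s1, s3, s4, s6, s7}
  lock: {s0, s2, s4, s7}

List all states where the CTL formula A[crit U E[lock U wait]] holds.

E[lock U wait]: least fixpoint, start Z0 = Sat(wait) = {s1, s4, s5, s6, s7}, add states in Sat(lock) with some successor in Z. Z1 = {s0, s1, s2, s4, s5, s6, s7}; fixed.
Sat(E[lock U wait]) = {s0, s1, s2, s4, s5, s6, s7}
A[crit U E[lock U wait]]: least fixpoint, start Z0 = Sat(E[lock U wait]) = {s0, s1, s2, s4, s5, s6, s7}, add states in Sat(crit) with every successor in Z. Z1 = {s0, s1, s2, s3, s4, s5, s6, s7}; fixed.
Sat(A[crit U E[lock U wait]]) = {s0, s1, s2, s3, s4, s5, s6, s7}

{s0, s1, s2, s3, s4, s5, s6, s7}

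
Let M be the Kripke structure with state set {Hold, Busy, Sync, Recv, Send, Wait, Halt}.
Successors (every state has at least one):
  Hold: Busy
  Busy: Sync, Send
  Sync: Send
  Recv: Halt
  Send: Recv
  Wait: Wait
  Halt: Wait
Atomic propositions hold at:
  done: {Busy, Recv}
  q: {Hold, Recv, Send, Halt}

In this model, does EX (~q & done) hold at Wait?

Sat(~q) = {Busy, Sync, Wait}
Sat(~q & done) = {Busy}
Sat(EX (~q & done)) = {s : some successor in {Busy}} = {Hold}
Wait ∉ Sat(EX (~q & done)) = {Hold}, so the formula does not hold at Wait.

No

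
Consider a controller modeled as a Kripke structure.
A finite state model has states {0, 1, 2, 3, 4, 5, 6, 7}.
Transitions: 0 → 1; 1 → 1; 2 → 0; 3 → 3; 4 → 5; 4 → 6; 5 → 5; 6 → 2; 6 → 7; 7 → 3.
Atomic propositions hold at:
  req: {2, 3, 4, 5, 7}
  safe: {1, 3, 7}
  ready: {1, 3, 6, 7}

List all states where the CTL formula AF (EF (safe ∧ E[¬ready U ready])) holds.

{0, 1, 2, 3, 4, 6, 7}

Sat(¬ready) = {0, 2, 4, 5}
E[¬ready U ready]: least fixpoint, start Z0 = Sat(ready) = {1, 3, 6, 7}, add states in Sat(¬ready) with some successor in Z. Z1 = {0, 1, 3, 4, 6, 7}; Z2 = {0, 1, 2, 3, 4, 6, 7}; fixed.
Sat(E[¬ready U ready]) = {0, 1, 2, 3, 4, 6, 7}
Sat(safe ∧ E[¬ready U ready]) = {1, 3, 7}
EF (safe ∧ E[¬ready U ready]): least fixpoint, start Z0 = {1, 3, 7}, add states with some successor in Z. Z1 = {0, 1, 3, 6, 7}; Z2 = {0, 1, 2, 3, 4, 6, 7}; fixed.
Sat(EF (safe ∧ E[¬ready U ready])) = {0, 1, 2, 3, 4, 6, 7}
AF (EF (safe ∧ E[¬ready U ready])): least fixpoint, start Z0 = {0, 1, 2, 3, 4, 6, 7}, add states with every successor in Z. Already a fixed point.
Sat(AF (EF (safe ∧ E[¬ready U ready]))) = {0, 1, 2, 3, 4, 6, 7}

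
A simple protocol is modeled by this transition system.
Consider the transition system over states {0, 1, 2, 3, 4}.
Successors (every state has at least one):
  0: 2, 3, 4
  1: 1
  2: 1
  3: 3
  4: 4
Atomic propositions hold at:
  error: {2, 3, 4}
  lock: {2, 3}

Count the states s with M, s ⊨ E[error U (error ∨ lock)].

3

Sat(error ∨ lock) = {2, 3, 4}
E[error U (error ∨ lock)]: least fixpoint, start Z0 = Sat((error ∨ lock)) = {2, 3, 4}, add states in Sat(error) with some successor in Z. Already a fixed point.
Sat(E[error U (error ∨ lock)]) = {2, 3, 4}
|Sat(E[error U (error ∨ lock)])| = |{2, 3, 4}| = 3.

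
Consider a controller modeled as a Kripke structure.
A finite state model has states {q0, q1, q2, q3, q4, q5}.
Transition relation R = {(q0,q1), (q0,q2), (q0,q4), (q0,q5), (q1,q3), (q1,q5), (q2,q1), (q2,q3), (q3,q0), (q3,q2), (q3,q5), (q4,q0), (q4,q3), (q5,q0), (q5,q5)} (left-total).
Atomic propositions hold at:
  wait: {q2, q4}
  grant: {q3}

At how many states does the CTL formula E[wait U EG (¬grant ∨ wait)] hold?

5

Sat(¬grant) = {q0, q1, q2, q4, q5}
Sat(¬grant ∨ wait) = {q0, q1, q2, q4, q5}
EG (¬grant ∨ wait): greatest fixpoint, start Z0 = {q0, q1, q2, q4, q5}, keep only states in Sat with some successor in Z. Already a fixed point.
Sat(EG (¬grant ∨ wait)) = {q0, q1, q2, q4, q5}
E[wait U EG (¬grant ∨ wait)]: least fixpoint, start Z0 = Sat(EG (¬grant ∨ wait)) = {q0, q1, q2, q4, q5}, add states in Sat(wait) with some successor in Z. Already a fixed point.
Sat(E[wait U EG (¬grant ∨ wait)]) = {q0, q1, q2, q4, q5}
|Sat(E[wait U EG (¬grant ∨ wait)])| = |{q0, q1, q2, q4, q5}| = 5.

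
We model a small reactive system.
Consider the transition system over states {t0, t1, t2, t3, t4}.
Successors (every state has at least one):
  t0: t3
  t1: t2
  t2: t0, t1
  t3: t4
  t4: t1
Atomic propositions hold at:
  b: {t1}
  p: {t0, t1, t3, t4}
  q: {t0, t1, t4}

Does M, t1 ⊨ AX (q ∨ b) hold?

No

Sat(q ∨ b) = {t0, t1, t4}
Sat(AX (q ∨ b)) = {s : every successor in {t0, t1, t4}} = {t2, t3, t4}
t1 ∉ Sat(AX (q ∨ b)) = {t2, t3, t4}, so the formula does not hold at t1.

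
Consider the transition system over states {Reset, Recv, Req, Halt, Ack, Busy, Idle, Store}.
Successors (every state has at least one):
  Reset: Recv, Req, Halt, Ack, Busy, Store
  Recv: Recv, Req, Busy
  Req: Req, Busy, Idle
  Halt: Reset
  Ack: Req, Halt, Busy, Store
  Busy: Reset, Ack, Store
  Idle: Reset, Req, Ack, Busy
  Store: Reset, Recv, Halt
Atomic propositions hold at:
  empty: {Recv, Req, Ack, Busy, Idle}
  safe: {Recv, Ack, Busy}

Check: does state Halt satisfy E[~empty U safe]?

Yes

Sat(~empty) = {Reset, Halt, Store}
E[~empty U safe]: least fixpoint, start Z0 = Sat(safe) = {Recv, Ack, Busy}, add states in Sat(~empty) with some successor in Z. Z1 = {Reset, Recv, Ack, Busy, Store}; Z2 = {Reset, Recv, Halt, Ack, Busy, Store}; fixed.
Sat(E[~empty U safe]) = {Reset, Recv, Halt, Ack, Busy, Store}
Halt ∈ Sat(E[~empty U safe]) = {Reset, Recv, Halt, Ack, Busy, Store}, so the formula holds at Halt.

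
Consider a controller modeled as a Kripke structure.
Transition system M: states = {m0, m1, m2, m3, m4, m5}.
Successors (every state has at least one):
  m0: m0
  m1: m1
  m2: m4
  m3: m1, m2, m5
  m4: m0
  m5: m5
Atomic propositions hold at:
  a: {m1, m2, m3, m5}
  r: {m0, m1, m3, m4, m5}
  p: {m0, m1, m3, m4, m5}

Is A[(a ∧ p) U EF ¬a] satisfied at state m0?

Yes

Sat(a ∧ p) = {m1, m3, m5}
Sat(¬a) = {m0, m4}
EF ¬a: least fixpoint, start Z0 = {m0, m4}, add states with some successor in Z. Z1 = {m0, m2, m4}; Z2 = {m0, m2, m3, m4}; fixed.
Sat(EF ¬a) = {m0, m2, m3, m4}
A[(a ∧ p) U EF ¬a]: least fixpoint, start Z0 = Sat(EF ¬a) = {m0, m2, m3, m4}, add states in Sat(a ∧ p) with every successor in Z. Already a fixed point.
Sat(A[(a ∧ p) U EF ¬a]) = {m0, m2, m3, m4}
m0 ∈ Sat(A[(a ∧ p) U EF ¬a]) = {m0, m2, m3, m4}, so the formula holds at m0.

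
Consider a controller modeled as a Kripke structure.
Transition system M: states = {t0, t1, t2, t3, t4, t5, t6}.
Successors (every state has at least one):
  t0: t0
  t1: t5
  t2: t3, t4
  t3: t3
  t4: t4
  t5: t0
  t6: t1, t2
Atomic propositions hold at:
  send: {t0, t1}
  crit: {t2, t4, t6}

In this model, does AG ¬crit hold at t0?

Yes

Sat(¬crit) = {t0, t1, t3, t5}
AG ¬crit: greatest fixpoint, start Z0 = {t0, t1, t3, t5}, keep only states in Sat with every successor in Z. Already a fixed point.
Sat(AG ¬crit) = {t0, t1, t3, t5}
t0 ∈ Sat(AG ¬crit) = {t0, t1, t3, t5}, so the formula holds at t0.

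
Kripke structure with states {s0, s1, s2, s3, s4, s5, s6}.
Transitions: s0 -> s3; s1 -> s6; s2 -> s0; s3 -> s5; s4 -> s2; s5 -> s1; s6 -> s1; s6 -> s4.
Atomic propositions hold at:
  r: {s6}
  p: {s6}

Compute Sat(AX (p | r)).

{s1}

Sat(p | r) = {s6}
Sat(AX (p | r)) = {s : every successor in {s6}} = {s1}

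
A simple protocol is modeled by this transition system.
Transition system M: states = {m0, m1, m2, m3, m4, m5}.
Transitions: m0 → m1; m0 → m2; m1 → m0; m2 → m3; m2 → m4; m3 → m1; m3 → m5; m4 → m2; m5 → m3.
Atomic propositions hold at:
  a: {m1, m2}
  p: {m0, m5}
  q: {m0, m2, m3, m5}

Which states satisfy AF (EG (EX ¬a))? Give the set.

Sat(¬a) = {m0, m3, m4, m5}
Sat(EX ¬a) = {s : some successor in {m0, m3, m4, m5}} = {m1, m2, m3, m5}
EG (EX ¬a): greatest fixpoint, start Z0 = {m1, m2, m3, m5}, keep only states in Sat with some successor in Z. Z1 = {m2, m3, m5}; fixed.
Sat(EG (EX ¬a)) = {m2, m3, m5}
AF (EG (EX ¬a)): least fixpoint, start Z0 = {m2, m3, m5}, add states with every successor in Z. Z1 = {m2, m3, m4, m5}; fixed.
Sat(AF (EG (EX ¬a))) = {m2, m3, m4, m5}

{m2, m3, m4, m5}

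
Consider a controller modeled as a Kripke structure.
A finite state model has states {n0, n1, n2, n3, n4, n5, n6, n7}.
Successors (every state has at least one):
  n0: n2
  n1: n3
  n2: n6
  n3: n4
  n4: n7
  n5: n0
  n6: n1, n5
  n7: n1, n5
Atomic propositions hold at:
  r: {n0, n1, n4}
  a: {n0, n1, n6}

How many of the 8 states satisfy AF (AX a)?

3

Sat(AX a) = {s : every successor in {n0, n1, n6}} = {n2, n5}
AF (AX a): least fixpoint, start Z0 = {n2, n5}, add states with every successor in Z. Z1 = {n0, n2, n5}; fixed.
Sat(AF (AX a)) = {n0, n2, n5}
|Sat(AF (AX a))| = |{n0, n2, n5}| = 3.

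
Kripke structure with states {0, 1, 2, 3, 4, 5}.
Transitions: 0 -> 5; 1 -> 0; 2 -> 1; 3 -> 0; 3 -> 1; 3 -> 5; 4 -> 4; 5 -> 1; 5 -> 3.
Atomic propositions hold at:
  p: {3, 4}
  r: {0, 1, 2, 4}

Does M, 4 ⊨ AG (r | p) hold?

Yes

Sat(r | p) = {0, 1, 2, 3, 4}
AG (r | p): greatest fixpoint, start Z0 = {0, 1, 2, 3, 4}, keep only states in Sat with every successor in Z. Z1 = {1, 2, 4}; Z2 = {2, 4}; Z3 = {4}; fixed.
Sat(AG (r | p)) = {4}
4 ∈ Sat(AG (r | p)) = {4}, so the formula holds at 4.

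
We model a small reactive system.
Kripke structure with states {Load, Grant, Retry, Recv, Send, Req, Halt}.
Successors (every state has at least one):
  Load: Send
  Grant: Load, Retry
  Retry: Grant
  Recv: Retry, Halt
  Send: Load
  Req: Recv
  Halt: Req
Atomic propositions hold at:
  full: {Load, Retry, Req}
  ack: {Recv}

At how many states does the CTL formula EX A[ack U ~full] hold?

4

Sat(~full) = {Grant, Recv, Send, Halt}
A[ack U ~full]: least fixpoint, start Z0 = Sat(~full) = {Grant, Recv, Send, Halt}, add states in Sat(ack) with every successor in Z. Already a fixed point.
Sat(A[ack U ~full]) = {Grant, Recv, Send, Halt}
Sat(EX A[ack U ~full]) = {s : some successor in {Grant, Recv, Send, Halt}} = {Load, Retry, Recv, Req}
|Sat(EX A[ack U ~full])| = |{Load, Retry, Recv, Req}| = 4.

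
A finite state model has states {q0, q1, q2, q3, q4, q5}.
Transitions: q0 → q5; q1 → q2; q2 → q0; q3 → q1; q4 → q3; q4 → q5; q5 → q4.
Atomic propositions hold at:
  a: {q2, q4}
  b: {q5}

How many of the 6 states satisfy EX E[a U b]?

3

E[a U b]: least fixpoint, start Z0 = Sat(b) = {q5}, add states in Sat(a) with some successor in Z. Z1 = {q4, q5}; fixed.
Sat(E[a U b]) = {q4, q5}
Sat(EX E[a U b]) = {s : some successor in {q4, q5}} = {q0, q4, q5}
|Sat(EX E[a U b])| = |{q0, q4, q5}| = 3.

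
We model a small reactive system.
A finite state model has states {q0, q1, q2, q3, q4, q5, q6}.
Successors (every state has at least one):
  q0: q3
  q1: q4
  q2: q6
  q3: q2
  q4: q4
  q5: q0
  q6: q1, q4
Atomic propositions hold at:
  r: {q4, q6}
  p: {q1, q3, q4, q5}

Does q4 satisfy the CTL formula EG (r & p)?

Yes

Sat(r & p) = {q4}
EG (r & p): greatest fixpoint, start Z0 = {q4}, keep only states in Sat with some successor in Z. Already a fixed point.
Sat(EG (r & p)) = {q4}
q4 ∈ Sat(EG (r & p)) = {q4}, so the formula holds at q4.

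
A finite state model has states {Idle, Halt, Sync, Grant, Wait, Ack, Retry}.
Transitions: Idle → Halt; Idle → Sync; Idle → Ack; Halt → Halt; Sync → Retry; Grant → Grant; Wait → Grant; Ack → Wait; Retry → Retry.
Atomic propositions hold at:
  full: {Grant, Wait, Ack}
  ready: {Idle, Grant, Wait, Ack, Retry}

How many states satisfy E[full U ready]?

5

E[full U ready]: least fixpoint, start Z0 = Sat(ready) = {Idle, Grant, Wait, Ack, Retry}, add states in Sat(full) with some successor in Z. Already a fixed point.
Sat(E[full U ready]) = {Idle, Grant, Wait, Ack, Retry}
|Sat(E[full U ready])| = |{Idle, Grant, Wait, Ack, Retry}| = 5.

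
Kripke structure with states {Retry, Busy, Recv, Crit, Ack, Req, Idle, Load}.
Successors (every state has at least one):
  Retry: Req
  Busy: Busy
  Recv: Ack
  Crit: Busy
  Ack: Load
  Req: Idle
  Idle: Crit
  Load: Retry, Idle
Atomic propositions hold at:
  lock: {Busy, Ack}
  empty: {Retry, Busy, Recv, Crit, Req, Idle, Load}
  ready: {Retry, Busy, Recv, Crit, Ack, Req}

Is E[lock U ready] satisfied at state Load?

No

E[lock U ready]: least fixpoint, start Z0 = Sat(ready) = {Retry, Busy, Recv, Crit, Ack, Req}, add states in Sat(lock) with some successor in Z. Already a fixed point.
Sat(E[lock U ready]) = {Retry, Busy, Recv, Crit, Ack, Req}
Load ∉ Sat(E[lock U ready]) = {Retry, Busy, Recv, Crit, Ack, Req}, so the formula does not hold at Load.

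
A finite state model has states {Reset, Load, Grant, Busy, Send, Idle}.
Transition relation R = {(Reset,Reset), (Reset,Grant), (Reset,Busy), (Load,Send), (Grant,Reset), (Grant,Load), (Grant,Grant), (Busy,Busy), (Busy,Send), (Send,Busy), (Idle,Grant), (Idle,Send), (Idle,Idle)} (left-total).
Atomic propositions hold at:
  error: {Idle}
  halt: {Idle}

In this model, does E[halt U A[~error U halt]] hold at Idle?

Sat(~error) = {Reset, Load, Grant, Busy, Send}
A[~error U halt]: least fixpoint, start Z0 = Sat(halt) = {Idle}, add states in Sat(~error) with every successor in Z. Already a fixed point.
Sat(A[~error U halt]) = {Idle}
E[halt U A[~error U halt]]: least fixpoint, start Z0 = Sat(A[~error U halt]) = {Idle}, add states in Sat(halt) with some successor in Z. Already a fixed point.
Sat(E[halt U A[~error U halt]]) = {Idle}
Idle ∈ Sat(E[halt U A[~error U halt]]) = {Idle}, so the formula holds at Idle.

Yes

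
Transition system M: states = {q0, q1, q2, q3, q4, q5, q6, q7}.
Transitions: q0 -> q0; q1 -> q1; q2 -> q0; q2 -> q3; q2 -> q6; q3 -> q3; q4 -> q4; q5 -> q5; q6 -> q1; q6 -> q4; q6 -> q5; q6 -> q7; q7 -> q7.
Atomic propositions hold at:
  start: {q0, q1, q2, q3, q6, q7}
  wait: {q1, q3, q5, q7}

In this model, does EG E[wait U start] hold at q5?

No

E[wait U start]: least fixpoint, start Z0 = Sat(start) = {q0, q1, q2, q3, q6, q7}, add states in Sat(wait) with some successor in Z. Already a fixed point.
Sat(E[wait U start]) = {q0, q1, q2, q3, q6, q7}
EG E[wait U start]: greatest fixpoint, start Z0 = {q0, q1, q2, q3, q6, q7}, keep only states in Sat with some successor in Z. Already a fixed point.
Sat(EG E[wait U start]) = {q0, q1, q2, q3, q6, q7}
q5 ∉ Sat(EG E[wait U start]) = {q0, q1, q2, q3, q6, q7}, so the formula does not hold at q5.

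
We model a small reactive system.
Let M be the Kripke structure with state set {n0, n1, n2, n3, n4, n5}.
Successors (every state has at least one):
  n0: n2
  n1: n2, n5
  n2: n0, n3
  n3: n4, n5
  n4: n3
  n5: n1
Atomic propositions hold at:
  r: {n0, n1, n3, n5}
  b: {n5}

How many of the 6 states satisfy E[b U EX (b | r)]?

5

Sat(b | r) = {n0, n1, n3, n5}
Sat(EX (b | r)) = {s : some successor in {n0, n1, n3, n5}} = {n1, n2, n3, n4, n5}
E[b U EX (b | r)]: least fixpoint, start Z0 = Sat(EX (b | r)) = {n1, n2, n3, n4, n5}, add states in Sat(b) with some successor in Z. Already a fixed point.
Sat(E[b U EX (b | r)]) = {n1, n2, n3, n4, n5}
|Sat(E[b U EX (b | r)])| = |{n1, n2, n3, n4, n5}| = 5.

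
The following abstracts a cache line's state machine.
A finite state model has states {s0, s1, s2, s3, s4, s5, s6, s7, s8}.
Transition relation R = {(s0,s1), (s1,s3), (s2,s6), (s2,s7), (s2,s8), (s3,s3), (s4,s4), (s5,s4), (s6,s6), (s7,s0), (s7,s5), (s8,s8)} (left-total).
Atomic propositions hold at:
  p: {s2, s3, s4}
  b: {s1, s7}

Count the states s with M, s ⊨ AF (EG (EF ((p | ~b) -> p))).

7

Sat(~b) = {s0, s2, s3, s4, s5, s6, s8}
Sat(p | ~b) = {s0, s2, s3, s4, s5, s6, s8}
Sat((p | ~b) -> p) = {s1, s2, s3, s4, s7}
EF ((p | ~b) -> p): least fixpoint, start Z0 = {s1, s2, s3, s4, s7}, add states with some successor in Z. Z1 = {s0, s1, s2, s3, s4, s5, s7}; fixed.
Sat(EF ((p | ~b) -> p)) = {s0, s1, s2, s3, s4, s5, s7}
EG (EF ((p | ~b) -> p)): greatest fixpoint, start Z0 = {s0, s1, s2, s3, s4, s5, s7}, keep only states in Sat with some successor in Z. Already a fixed point.
Sat(EG (EF ((p | ~b) -> p))) = {s0, s1, s2, s3, s4, s5, s7}
AF (EG (EF ((p | ~b) -> p))): least fixpoint, start Z0 = {s0, s1, s2, s3, s4, s5, s7}, add states with every successor in Z. Already a fixed point.
Sat(AF (EG (EF ((p | ~b) -> p)))) = {s0, s1, s2, s3, s4, s5, s7}
|Sat(AF (EG (EF ((p | ~b) -> p))))| = |{s0, s1, s2, s3, s4, s5, s7}| = 7.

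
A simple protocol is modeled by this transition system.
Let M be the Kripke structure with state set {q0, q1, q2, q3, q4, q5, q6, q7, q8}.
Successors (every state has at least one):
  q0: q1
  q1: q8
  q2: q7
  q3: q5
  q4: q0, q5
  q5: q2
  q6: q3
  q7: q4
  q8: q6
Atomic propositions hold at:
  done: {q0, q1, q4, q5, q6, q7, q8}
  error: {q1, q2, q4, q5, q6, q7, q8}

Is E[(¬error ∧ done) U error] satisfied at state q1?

Sat(¬error) = {q0, q3}
Sat(¬error ∧ done) = {q0}
E[(¬error ∧ done) U error]: least fixpoint, start Z0 = Sat(error) = {q1, q2, q4, q5, q6, q7, q8}, add states in Sat(¬error ∧ done) with some successor in Z. Z1 = {q0, q1, q2, q4, q5, q6, q7, q8}; fixed.
Sat(E[(¬error ∧ done) U error]) = {q0, q1, q2, q4, q5, q6, q7, q8}
q1 ∈ Sat(E[(¬error ∧ done) U error]) = {q0, q1, q2, q4, q5, q6, q7, q8}, so the formula holds at q1.

Yes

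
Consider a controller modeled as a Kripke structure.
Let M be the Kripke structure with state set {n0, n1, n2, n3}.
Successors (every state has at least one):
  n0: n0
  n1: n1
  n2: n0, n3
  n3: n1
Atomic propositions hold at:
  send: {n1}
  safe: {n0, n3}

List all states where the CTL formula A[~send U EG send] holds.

Sat(~send) = {n0, n2, n3}
EG send: greatest fixpoint, start Z0 = {n1}, keep only states in Sat with some successor in Z. Already a fixed point.
Sat(EG send) = {n1}
A[~send U EG send]: least fixpoint, start Z0 = Sat(EG send) = {n1}, add states in Sat(~send) with every successor in Z. Z1 = {n1, n3}; fixed.
Sat(A[~send U EG send]) = {n1, n3}

{n1, n3}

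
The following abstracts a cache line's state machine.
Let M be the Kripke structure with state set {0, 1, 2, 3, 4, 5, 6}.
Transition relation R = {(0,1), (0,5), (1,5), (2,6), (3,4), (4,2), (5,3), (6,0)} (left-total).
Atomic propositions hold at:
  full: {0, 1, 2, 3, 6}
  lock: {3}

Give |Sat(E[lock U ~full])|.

Sat(~full) = {4, 5}
E[lock U ~full]: least fixpoint, start Z0 = Sat(~full) = {4, 5}, add states in Sat(lock) with some successor in Z. Z1 = {3, 4, 5}; fixed.
Sat(E[lock U ~full]) = {3, 4, 5}
|Sat(E[lock U ~full])| = |{3, 4, 5}| = 3.

3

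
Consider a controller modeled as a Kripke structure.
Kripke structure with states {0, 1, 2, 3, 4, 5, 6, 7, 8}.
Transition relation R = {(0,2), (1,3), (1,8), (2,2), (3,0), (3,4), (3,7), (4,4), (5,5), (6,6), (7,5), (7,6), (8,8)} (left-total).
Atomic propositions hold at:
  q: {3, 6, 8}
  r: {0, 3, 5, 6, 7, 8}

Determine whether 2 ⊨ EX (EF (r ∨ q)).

No

Sat(r ∨ q) = {0, 3, 5, 6, 7, 8}
EF (r ∨ q): least fixpoint, start Z0 = {0, 3, 5, 6, 7, 8}, add states with some successor in Z. Z1 = {0, 1, 3, 5, 6, 7, 8}; fixed.
Sat(EF (r ∨ q)) = {0, 1, 3, 5, 6, 7, 8}
Sat(EX (EF (r ∨ q))) = {s : some successor in {0, 1, 3, 5, 6, 7, 8}} = {1, 3, 5, 6, 7, 8}
2 ∉ Sat(EX (EF (r ∨ q))) = {1, 3, 5, 6, 7, 8}, so the formula does not hold at 2.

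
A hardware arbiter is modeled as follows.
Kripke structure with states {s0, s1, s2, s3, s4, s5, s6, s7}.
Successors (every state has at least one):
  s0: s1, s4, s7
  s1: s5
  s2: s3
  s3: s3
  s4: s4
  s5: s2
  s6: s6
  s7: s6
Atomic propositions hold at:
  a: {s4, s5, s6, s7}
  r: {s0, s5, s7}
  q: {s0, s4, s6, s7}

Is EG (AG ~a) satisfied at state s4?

Sat(~a) = {s0, s1, s2, s3}
AG ~a: greatest fixpoint, start Z0 = {s0, s1, s2, s3}, keep only states in Sat with every successor in Z. Z1 = {s2, s3}; fixed.
Sat(AG ~a) = {s2, s3}
EG (AG ~a): greatest fixpoint, start Z0 = {s2, s3}, keep only states in Sat with some successor in Z. Already a fixed point.
Sat(EG (AG ~a)) = {s2, s3}
s4 ∉ Sat(EG (AG ~a)) = {s2, s3}, so the formula does not hold at s4.

No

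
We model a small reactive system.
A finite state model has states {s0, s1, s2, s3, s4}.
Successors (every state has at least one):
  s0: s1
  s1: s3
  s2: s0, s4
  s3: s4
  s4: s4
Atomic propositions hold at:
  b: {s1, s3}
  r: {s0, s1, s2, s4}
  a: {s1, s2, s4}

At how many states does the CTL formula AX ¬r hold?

1

Sat(¬r) = {s3}
Sat(AX ¬r) = {s : every successor in {s3}} = {s1}
|Sat(AX ¬r)| = |{s1}| = 1.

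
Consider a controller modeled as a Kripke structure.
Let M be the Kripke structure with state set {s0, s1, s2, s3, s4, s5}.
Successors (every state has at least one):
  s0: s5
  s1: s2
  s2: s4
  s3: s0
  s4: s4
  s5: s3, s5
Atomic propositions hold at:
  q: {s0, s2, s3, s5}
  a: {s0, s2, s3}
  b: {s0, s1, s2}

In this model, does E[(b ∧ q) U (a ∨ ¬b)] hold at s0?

Yes

Sat(b ∧ q) = {s0, s2}
Sat(¬b) = {s3, s4, s5}
Sat(a ∨ ¬b) = {s0, s2, s3, s4, s5}
E[(b ∧ q) U (a ∨ ¬b)]: least fixpoint, start Z0 = Sat((a ∨ ¬b)) = {s0, s2, s3, s4, s5}, add states in Sat(b ∧ q) with some successor in Z. Already a fixed point.
Sat(E[(b ∧ q) U (a ∨ ¬b)]) = {s0, s2, s3, s4, s5}
s0 ∈ Sat(E[(b ∧ q) U (a ∨ ¬b)]) = {s0, s2, s3, s4, s5}, so the formula holds at s0.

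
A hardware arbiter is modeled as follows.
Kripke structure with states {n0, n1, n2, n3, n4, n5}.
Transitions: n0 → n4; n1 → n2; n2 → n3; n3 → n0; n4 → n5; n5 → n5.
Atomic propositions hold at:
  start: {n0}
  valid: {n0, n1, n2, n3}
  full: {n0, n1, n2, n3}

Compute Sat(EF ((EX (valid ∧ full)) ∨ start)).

Sat(valid ∧ full) = {n0, n1, n2, n3}
Sat(EX (valid ∧ full)) = {s : some successor in {n0, n1, n2, n3}} = {n1, n2, n3}
Sat((EX (valid ∧ full)) ∨ start) = {n0, n1, n2, n3}
EF ((EX (valid ∧ full)) ∨ start): least fixpoint, start Z0 = {n0, n1, n2, n3}, add states with some successor in Z. Already a fixed point.
Sat(EF ((EX (valid ∧ full)) ∨ start)) = {n0, n1, n2, n3}

{n0, n1, n2, n3}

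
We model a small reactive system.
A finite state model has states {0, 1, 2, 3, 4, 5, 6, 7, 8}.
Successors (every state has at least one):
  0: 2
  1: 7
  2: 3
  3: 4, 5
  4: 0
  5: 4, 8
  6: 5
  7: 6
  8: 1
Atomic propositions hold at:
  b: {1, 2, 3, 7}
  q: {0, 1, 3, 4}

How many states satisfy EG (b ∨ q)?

4

Sat(b ∨ q) = {0, 1, 2, 3, 4, 7}
EG (b ∨ q): greatest fixpoint, start Z0 = {0, 1, 2, 3, 4, 7}, keep only states in Sat with some successor in Z. Z1 = {0, 1, 2, 3, 4}; Z2 = {0, 2, 3, 4}; fixed.
Sat(EG (b ∨ q)) = {0, 2, 3, 4}
|Sat(EG (b ∨ q))| = |{0, 2, 3, 4}| = 4.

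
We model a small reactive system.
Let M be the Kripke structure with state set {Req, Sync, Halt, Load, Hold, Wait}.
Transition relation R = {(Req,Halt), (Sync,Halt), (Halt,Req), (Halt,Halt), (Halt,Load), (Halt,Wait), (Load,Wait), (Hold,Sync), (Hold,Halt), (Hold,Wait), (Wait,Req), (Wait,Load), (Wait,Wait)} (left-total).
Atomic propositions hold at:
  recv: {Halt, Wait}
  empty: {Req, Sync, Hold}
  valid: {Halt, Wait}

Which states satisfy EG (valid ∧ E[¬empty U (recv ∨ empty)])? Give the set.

{Halt, Wait}

Sat(¬empty) = {Halt, Load, Wait}
Sat(recv ∨ empty) = {Req, Sync, Halt, Hold, Wait}
E[¬empty U (recv ∨ empty)]: least fixpoint, start Z0 = Sat((recv ∨ empty)) = {Req, Sync, Halt, Hold, Wait}, add states in Sat(¬empty) with some successor in Z. Z1 = {Req, Sync, Halt, Load, Hold, Wait}; fixed.
Sat(E[¬empty U (recv ∨ empty)]) = {Req, Sync, Halt, Load, Hold, Wait}
Sat(valid ∧ E[¬empty U (recv ∨ empty)]) = {Halt, Wait}
EG (valid ∧ E[¬empty U (recv ∨ empty)]): greatest fixpoint, start Z0 = {Halt, Wait}, keep only states in Sat with some successor in Z. Already a fixed point.
Sat(EG (valid ∧ E[¬empty U (recv ∨ empty)])) = {Halt, Wait}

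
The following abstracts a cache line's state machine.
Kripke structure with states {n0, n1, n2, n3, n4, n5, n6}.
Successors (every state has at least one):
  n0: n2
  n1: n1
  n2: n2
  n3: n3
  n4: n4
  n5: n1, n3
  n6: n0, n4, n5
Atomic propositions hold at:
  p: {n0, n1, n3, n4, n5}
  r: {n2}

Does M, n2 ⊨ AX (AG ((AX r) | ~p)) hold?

Yes

Sat(AX r) = {s : every successor in {n2}} = {n0, n2}
Sat(~p) = {n2, n6}
Sat((AX r) | ~p) = {n0, n2, n6}
AG ((AX r) | ~p): greatest fixpoint, start Z0 = {n0, n2, n6}, keep only states in Sat with every successor in Z. Z1 = {n0, n2}; fixed.
Sat(AG ((AX r) | ~p)) = {n0, n2}
Sat(AX (AG ((AX r) | ~p))) = {s : every successor in {n0, n2}} = {n0, n2}
n2 ∈ Sat(AX (AG ((AX r) | ~p))) = {n0, n2}, so the formula holds at n2.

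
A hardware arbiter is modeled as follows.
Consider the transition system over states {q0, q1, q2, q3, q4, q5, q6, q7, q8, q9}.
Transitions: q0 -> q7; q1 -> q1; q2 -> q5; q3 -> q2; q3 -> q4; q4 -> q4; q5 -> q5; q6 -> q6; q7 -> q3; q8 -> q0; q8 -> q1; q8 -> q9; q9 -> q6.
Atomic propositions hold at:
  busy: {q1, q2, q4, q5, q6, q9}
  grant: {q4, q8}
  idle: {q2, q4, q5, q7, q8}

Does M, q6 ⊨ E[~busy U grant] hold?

Sat(~busy) = {q0, q3, q7, q8}
E[~busy U grant]: least fixpoint, start Z0 = Sat(grant) = {q4, q8}, add states in Sat(~busy) with some successor in Z. Z1 = {q3, q4, q8}; Z2 = {q3, q4, q7, q8}; Z3 = {q0, q3, q4, q7, q8}; fixed.
Sat(E[~busy U grant]) = {q0, q3, q4, q7, q8}
q6 ∉ Sat(E[~busy U grant]) = {q0, q3, q4, q7, q8}, so the formula does not hold at q6.

No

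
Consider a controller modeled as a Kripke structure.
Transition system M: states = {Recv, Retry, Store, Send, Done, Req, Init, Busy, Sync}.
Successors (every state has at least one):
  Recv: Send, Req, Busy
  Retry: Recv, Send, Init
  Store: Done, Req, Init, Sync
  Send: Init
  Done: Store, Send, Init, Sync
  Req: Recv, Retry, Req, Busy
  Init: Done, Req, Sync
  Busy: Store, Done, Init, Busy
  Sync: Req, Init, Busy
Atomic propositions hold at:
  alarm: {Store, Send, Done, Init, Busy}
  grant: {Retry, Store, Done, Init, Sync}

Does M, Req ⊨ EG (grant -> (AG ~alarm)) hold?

Sat(~alarm) = {Recv, Retry, Req, Sync}
AG ~alarm: greatest fixpoint, start Z0 = {Recv, Retry, Req, Sync}, keep only states in Sat with every successor in Z. Z1 = ∅; fixed.
Sat(AG ~alarm) = ∅
Sat(grant -> (AG ~alarm)) = {Recv, Send, Req, Busy}
EG (grant -> (AG ~alarm)): greatest fixpoint, start Z0 = {Recv, Send, Req, Busy}, keep only states in Sat with some successor in Z. Z1 = {Recv, Req, Busy}; fixed.
Sat(EG (grant -> (AG ~alarm))) = {Recv, Req, Busy}
Req ∈ Sat(EG (grant -> (AG ~alarm))) = {Recv, Req, Busy}, so the formula holds at Req.

Yes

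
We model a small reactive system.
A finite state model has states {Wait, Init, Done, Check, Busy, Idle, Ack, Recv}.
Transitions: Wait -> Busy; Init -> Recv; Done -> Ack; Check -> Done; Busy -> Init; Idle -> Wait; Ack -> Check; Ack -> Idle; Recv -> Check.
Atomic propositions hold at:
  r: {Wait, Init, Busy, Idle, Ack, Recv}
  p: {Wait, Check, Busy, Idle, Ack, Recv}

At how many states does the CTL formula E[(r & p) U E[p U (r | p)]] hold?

Sat(r & p) = {Wait, Busy, Idle, Ack, Recv}
Sat(r | p) = {Wait, Init, Check, Busy, Idle, Ack, Recv}
E[p U (r | p)]: least fixpoint, start Z0 = Sat((r | p)) = {Wait, Init, Check, Busy, Idle, Ack, Recv}, add states in Sat(p) with some successor in Z. Already a fixed point.
Sat(E[p U (r | p)]) = {Wait, Init, Check, Busy, Idle, Ack, Recv}
E[(r & p) U E[p U (r | p)]]: least fixpoint, start Z0 = Sat(E[p U (r | p)]) = {Wait, Init, Check, Busy, Idle, Ack, Recv}, add states in Sat(r & p) with some successor in Z. Already a fixed point.
Sat(E[(r & p) U E[p U (r | p)]]) = {Wait, Init, Check, Busy, Idle, Ack, Recv}
|Sat(E[(r & p) U E[p U (r | p)]])| = |{Wait, Init, Check, Busy, Idle, Ack, Recv}| = 7.

7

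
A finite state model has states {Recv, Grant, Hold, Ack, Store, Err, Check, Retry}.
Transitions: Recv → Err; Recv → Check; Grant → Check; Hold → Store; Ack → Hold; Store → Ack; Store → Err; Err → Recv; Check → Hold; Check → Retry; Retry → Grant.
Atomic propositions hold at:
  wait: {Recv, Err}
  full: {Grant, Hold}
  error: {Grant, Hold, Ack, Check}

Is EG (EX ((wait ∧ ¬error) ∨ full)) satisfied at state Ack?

No

Sat(¬error) = {Recv, Store, Err, Retry}
Sat(wait ∧ ¬error) = {Recv, Err}
Sat((wait ∧ ¬error) ∨ full) = {Recv, Grant, Hold, Err}
Sat(EX ((wait ∧ ¬error) ∨ full)) = {s : some successor in {Recv, Grant, Hold, Err}} = {Recv, Ack, Store, Err, Check, Retry}
EG (EX ((wait ∧ ¬error) ∨ full)): greatest fixpoint, start Z0 = {Recv, Ack, Store, Err, Check, Retry}, keep only states in Sat with some successor in Z. Z1 = {Recv, Store, Err, Check}; Z2 = {Recv, Store, Err}; fixed.
Sat(EG (EX ((wait ∧ ¬error) ∨ full))) = {Recv, Store, Err}
Ack ∉ Sat(EG (EX ((wait ∧ ¬error) ∨ full))) = {Recv, Store, Err}, so the formula does not hold at Ack.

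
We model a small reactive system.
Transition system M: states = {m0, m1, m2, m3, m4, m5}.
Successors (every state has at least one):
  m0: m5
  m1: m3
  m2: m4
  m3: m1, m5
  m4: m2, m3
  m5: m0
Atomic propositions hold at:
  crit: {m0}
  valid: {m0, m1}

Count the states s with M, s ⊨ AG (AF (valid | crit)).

Sat(valid | crit) = {m0, m1}
AF (valid | crit): least fixpoint, start Z0 = {m0, m1}, add states with every successor in Z. Z1 = {m0, m1, m5}; Z2 = {m0, m1, m3, m5}; fixed.
Sat(AF (valid | crit)) = {m0, m1, m3, m5}
AG (AF (valid | crit)): greatest fixpoint, start Z0 = {m0, m1, m3, m5}, keep only states in Sat with every successor in Z. Already a fixed point.
Sat(AG (AF (valid | crit))) = {m0, m1, m3, m5}
|Sat(AG (AF (valid | crit)))| = |{m0, m1, m3, m5}| = 4.

4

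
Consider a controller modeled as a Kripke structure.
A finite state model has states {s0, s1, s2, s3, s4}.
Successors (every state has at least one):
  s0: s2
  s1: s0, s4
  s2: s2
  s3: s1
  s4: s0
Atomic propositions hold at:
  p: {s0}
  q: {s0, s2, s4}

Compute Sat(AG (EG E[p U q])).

E[p U q]: least fixpoint, start Z0 = Sat(q) = {s0, s2, s4}, add states in Sat(p) with some successor in Z. Already a fixed point.
Sat(E[p U q]) = {s0, s2, s4}
EG E[p U q]: greatest fixpoint, start Z0 = {s0, s2, s4}, keep only states in Sat with some successor in Z. Already a fixed point.
Sat(EG E[p U q]) = {s0, s2, s4}
AG (EG E[p U q]): greatest fixpoint, start Z0 = {s0, s2, s4}, keep only states in Sat with every successor in Z. Already a fixed point.
Sat(AG (EG E[p U q])) = {s0, s2, s4}

{s0, s2, s4}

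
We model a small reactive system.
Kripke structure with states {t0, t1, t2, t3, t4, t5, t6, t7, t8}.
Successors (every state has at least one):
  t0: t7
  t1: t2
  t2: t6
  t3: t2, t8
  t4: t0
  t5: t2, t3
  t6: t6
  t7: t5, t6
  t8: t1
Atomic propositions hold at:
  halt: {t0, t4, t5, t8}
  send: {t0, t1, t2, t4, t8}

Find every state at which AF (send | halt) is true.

{t0, t1, t2, t3, t4, t5, t8}

Sat(send | halt) = {t0, t1, t2, t4, t5, t8}
AF (send | halt): least fixpoint, start Z0 = {t0, t1, t2, t4, t5, t8}, add states with every successor in Z. Z1 = {t0, t1, t2, t3, t4, t5, t8}; fixed.
Sat(AF (send | halt)) = {t0, t1, t2, t3, t4, t5, t8}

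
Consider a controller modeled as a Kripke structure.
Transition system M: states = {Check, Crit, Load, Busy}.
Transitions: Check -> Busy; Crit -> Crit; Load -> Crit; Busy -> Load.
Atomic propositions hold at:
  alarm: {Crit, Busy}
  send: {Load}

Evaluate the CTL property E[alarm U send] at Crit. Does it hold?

No

E[alarm U send]: least fixpoint, start Z0 = Sat(send) = {Load}, add states in Sat(alarm) with some successor in Z. Z1 = {Load, Busy}; fixed.
Sat(E[alarm U send]) = {Load, Busy}
Crit ∉ Sat(E[alarm U send]) = {Load, Busy}, so the formula does not hold at Crit.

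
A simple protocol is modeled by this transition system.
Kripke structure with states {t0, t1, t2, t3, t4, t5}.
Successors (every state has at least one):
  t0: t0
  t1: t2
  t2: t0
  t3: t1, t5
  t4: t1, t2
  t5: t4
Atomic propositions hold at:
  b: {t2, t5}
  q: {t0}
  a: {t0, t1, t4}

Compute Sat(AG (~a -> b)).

{t0, t1, t2, t4, t5}

Sat(~a) = {t2, t3, t5}
Sat(~a -> b) = {t0, t1, t2, t4, t5}
AG (~a -> b): greatest fixpoint, start Z0 = {t0, t1, t2, t4, t5}, keep only states in Sat with every successor in Z. Already a fixed point.
Sat(AG (~a -> b)) = {t0, t1, t2, t4, t5}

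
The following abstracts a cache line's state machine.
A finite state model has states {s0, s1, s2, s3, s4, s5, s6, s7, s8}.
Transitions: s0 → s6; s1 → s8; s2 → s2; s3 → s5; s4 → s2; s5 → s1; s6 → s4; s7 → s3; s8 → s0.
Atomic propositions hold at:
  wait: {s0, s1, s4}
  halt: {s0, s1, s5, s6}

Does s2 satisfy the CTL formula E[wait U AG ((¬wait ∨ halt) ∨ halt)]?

Yes

Sat(¬wait) = {s2, s3, s5, s6, s7, s8}
Sat(¬wait ∨ halt) = {s0, s1, s2, s3, s5, s6, s7, s8}
Sat((¬wait ∨ halt) ∨ halt) = {s0, s1, s2, s3, s5, s6, s7, s8}
AG ((¬wait ∨ halt) ∨ halt): greatest fixpoint, start Z0 = {s0, s1, s2, s3, s5, s6, s7, s8}, keep only states in Sat with every successor in Z. Z1 = {s0, s1, s2, s3, s5, s7, s8}; Z2 = {s1, s2, s3, s5, s7, s8}; Z3 = {s1, s2, s3, s5, s7}; Z4 = {s2, s3, s5, s7}; Z5 = {s2, s3, s7}; Z6 = {s2, s7}; Z7 = {s2}; fixed.
Sat(AG ((¬wait ∨ halt) ∨ halt)) = {s2}
E[wait U AG ((¬wait ∨ halt) ∨ halt)]: least fixpoint, start Z0 = Sat(AG ((¬wait ∨ halt) ∨ halt)) = {s2}, add states in Sat(wait) with some successor in Z. Z1 = {s2, s4}; fixed.
Sat(E[wait U AG ((¬wait ∨ halt) ∨ halt)]) = {s2, s4}
s2 ∈ Sat(E[wait U AG ((¬wait ∨ halt) ∨ halt)]) = {s2, s4}, so the formula holds at s2.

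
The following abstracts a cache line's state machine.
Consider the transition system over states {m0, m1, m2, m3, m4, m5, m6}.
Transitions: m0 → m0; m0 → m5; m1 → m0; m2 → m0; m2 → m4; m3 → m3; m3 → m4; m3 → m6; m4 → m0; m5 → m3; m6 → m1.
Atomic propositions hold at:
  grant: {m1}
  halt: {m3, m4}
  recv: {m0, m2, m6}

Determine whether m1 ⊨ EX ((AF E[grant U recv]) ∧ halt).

No

E[grant U recv]: least fixpoint, start Z0 = Sat(recv) = {m0, m2, m6}, add states in Sat(grant) with some successor in Z. Z1 = {m0, m1, m2, m6}; fixed.
Sat(E[grant U recv]) = {m0, m1, m2, m6}
AF E[grant U recv]: least fixpoint, start Z0 = {m0, m1, m2, m6}, add states with every successor in Z. Z1 = {m0, m1, m2, m4, m6}; fixed.
Sat(AF E[grant U recv]) = {m0, m1, m2, m4, m6}
Sat((AF E[grant U recv]) ∧ halt) = {m4}
Sat(EX ((AF E[grant U recv]) ∧ halt)) = {s : some successor in {m4}} = {m2, m3}
m1 ∉ Sat(EX ((AF E[grant U recv]) ∧ halt)) = {m2, m3}, so the formula does not hold at m1.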